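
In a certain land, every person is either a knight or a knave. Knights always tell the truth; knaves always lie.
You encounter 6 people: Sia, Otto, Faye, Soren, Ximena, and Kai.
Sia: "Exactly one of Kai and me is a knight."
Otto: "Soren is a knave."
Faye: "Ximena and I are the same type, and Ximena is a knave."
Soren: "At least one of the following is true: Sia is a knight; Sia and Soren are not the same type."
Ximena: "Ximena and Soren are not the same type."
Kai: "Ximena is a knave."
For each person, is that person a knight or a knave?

Knights: Otto and Ximena. Knaves: Sia, Faye, Soren, and Kai.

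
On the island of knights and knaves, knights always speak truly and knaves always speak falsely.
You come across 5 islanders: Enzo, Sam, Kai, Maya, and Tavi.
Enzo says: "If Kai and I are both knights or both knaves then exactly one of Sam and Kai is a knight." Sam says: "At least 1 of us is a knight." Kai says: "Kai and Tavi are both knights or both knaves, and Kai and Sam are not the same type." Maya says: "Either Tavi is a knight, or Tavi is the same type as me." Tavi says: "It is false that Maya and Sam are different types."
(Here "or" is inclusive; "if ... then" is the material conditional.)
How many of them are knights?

4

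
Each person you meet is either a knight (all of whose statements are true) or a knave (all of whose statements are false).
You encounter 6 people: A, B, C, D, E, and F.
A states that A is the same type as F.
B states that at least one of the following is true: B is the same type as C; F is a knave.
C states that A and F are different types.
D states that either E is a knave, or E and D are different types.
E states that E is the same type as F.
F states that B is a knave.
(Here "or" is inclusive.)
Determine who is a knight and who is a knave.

A is a knave, B is a knave, C is a knight, D is a knight, E is a knave, and F is a knight.

A is a knave, and the claim "A is the same type as F" is indeed False.
Since B is a knave, "at least one of the following is true: B is the same type as C; F is a knave" needs to be False, which holds.
C is a knight, so "A and F are different types" must be true — and it is.
As a knight, D's statement "either E is a knave, or E and D are different types" should be true; it is.
E is a knave, so "E is the same type as F" must be False — and it is.
Since F is a knight, "B is a knave" needs to be true, which holds.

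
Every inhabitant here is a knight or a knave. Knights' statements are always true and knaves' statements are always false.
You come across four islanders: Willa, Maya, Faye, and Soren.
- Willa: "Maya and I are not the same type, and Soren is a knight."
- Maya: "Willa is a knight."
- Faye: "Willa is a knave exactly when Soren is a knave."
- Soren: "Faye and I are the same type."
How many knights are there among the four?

The unique consistent assignment is Willa=knave, Maya=knave, Faye=knight, Soren=knave.
That has 1 knight.

1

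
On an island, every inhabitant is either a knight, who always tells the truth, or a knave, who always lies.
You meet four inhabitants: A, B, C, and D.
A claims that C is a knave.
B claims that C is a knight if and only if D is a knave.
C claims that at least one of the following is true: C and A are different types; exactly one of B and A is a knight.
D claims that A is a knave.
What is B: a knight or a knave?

Consistent assignments: {A=knave, B=knave, C=knight, D=knight}
In every consistent assignment, B is a knave.

B is a knave.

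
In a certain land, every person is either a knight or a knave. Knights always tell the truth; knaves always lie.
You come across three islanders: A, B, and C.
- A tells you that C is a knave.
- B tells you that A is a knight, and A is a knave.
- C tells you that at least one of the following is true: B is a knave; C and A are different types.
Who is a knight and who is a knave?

Since A is a knave, "C is a knave" needs to be false, which holds.
B is a knave; "A is a knight, and A is a knave" is false, as required.
C is a knight; "at least one of the following is true: B is a knave; C and A are different types" is true, as required.

A is a knave, B is a knave, and C is a knight.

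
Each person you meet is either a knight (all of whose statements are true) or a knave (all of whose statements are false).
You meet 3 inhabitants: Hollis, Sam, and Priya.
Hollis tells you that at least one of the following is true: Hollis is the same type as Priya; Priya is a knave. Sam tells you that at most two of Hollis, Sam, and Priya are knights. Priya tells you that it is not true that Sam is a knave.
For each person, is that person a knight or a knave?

Hollis is a knave, so "at least one of the following is true: Hollis is the same type as Priya; Priya is a knave" must be False — and it is.
Since Sam is a knight, "at most two of Hollis, Sam, and Priya are knights" needs to be True, which holds.
Since Priya is a knight, "it is not true that Sam is a knave" needs to be True, which holds.

Hollis is a knave, Sam is a knight, and Priya is a knight.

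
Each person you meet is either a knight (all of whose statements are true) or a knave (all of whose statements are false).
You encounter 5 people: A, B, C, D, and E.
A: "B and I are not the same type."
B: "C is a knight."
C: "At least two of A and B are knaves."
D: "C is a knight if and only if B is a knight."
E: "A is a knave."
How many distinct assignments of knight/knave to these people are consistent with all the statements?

1

Consistent assignments:
  A=knight, B=knave, C=knave, D=knight, E=knave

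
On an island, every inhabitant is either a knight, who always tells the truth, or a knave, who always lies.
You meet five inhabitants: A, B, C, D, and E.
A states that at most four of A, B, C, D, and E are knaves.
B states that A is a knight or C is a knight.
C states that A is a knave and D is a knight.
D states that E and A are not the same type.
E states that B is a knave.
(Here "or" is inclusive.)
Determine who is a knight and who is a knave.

Knights: A, B, and D. Knaves: C and E.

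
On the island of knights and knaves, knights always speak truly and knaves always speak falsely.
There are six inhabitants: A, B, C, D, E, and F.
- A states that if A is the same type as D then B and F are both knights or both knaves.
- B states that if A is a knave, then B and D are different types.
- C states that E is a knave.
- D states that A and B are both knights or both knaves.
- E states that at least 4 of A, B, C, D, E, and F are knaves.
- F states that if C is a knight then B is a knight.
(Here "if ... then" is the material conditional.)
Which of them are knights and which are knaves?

A is a knight, B is a knight, C is a knight, D is a knight, E is a knave, and F is a knight.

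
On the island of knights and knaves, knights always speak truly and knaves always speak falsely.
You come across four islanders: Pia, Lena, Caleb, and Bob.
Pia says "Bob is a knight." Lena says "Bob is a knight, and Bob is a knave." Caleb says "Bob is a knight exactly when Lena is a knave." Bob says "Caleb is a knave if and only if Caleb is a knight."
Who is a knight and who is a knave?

Pia (knave): "Bob is a knight" — False. ✓
Since Lena is a knave, "Bob is a knight, and Bob is a knave" needs to be False, which holds.
Caleb (knave): "Bob is a knight exactly when Lena is a knave" — False. ✓
As a knave, Bob's statement "Caleb is a knave if and only if Caleb is a knight" should be False; it is.

Pia is a knave, Lena is a knave, Caleb is a knave, and Bob is a knave.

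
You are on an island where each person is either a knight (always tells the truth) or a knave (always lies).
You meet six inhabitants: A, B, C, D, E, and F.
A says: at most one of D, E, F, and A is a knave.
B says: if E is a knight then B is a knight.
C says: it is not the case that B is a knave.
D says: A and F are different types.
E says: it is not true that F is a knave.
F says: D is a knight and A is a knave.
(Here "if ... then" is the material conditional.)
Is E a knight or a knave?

E is a knave.

Consistent assignments: {A=knave, B=knight, C=knight, D=knave, E=knave, F=knave}
In every consistent assignment, E is a knave.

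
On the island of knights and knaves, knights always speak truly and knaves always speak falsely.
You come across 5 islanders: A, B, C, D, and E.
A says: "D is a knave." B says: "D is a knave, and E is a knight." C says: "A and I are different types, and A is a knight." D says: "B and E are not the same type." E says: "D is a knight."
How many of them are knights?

2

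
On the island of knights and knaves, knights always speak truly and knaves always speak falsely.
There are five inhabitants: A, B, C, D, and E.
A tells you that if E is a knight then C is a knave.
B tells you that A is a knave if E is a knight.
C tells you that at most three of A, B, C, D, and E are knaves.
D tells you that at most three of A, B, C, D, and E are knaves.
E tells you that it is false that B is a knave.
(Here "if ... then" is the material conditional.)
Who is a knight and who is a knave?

A is a knave, B is a knight, C is a knight, D is a knight, and E is a knight.

Since A is a knave, "if E is a knight then C is a knave" needs to be false, which holds.
B is a knight, so "A is a knave if E is a knight" must be true — and it is.
As a knight, C's statement "at most three of A, B, C, D, and E are knaves" should be true; it is.
D is a knight, and the claim "at most three of A, B, C, D, and E are knaves" is indeed true.
E (knight): "it is false that B is a knave" — true. ✓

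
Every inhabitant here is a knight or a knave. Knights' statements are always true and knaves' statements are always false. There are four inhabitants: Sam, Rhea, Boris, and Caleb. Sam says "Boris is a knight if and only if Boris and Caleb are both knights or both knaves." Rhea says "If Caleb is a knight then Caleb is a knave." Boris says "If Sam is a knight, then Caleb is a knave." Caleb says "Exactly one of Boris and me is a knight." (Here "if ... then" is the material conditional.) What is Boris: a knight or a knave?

Boris is a knave.

Consistent assignments: {Sam=knight, Rhea=knave, Boris=knave, Caleb=knight}
In every consistent assignment, Boris is a knave.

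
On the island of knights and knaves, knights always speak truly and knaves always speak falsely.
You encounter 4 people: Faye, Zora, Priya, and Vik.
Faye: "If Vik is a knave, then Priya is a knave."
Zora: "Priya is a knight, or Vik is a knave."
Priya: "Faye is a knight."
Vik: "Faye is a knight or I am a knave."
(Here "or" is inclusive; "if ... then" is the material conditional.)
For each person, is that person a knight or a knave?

Since Faye is a knight, "if Vik is a knave, then Priya is a knave" needs to be True, which holds.
Zora is a knight, and the claim "Priya is a knight, or Vik is a knave" is indeed True.
Priya (knight): "Faye is a knight" — True. ✓
Vik is a knight, so "Faye is a knight or I am a knave" must be True — and it is.

Faye is a knight, Zora is a knight, Priya is a knight, and Vik is a knight.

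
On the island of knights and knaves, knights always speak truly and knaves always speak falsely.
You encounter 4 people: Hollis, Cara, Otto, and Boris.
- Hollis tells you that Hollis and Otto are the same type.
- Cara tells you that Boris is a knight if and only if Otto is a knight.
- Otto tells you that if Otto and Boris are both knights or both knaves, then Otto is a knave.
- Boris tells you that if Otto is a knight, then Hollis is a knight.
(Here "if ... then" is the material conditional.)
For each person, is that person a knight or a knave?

Hollis is a knave, Cara is a knave, Otto is a knight, and Boris is a knave.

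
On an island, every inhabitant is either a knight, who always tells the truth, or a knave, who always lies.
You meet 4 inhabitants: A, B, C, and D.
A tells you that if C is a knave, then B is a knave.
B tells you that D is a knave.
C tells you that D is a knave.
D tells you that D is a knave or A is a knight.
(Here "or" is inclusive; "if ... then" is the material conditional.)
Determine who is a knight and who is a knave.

Knights: A and D. Knaves: B and C.

A is a knight; "if C is a knave, then B is a knave" is True, as required.
Since B is a knave, "D is a knave" needs to be False, which holds.
C (knave): "D is a knave" — False. ✓
As a knight, D's statement "D is a knave or A is a knight" should be True; it is.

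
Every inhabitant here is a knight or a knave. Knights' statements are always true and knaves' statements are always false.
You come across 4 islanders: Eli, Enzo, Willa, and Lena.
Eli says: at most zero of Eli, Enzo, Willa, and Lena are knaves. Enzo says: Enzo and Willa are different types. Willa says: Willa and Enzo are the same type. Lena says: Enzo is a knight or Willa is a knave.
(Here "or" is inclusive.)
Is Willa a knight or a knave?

Willa is a knave.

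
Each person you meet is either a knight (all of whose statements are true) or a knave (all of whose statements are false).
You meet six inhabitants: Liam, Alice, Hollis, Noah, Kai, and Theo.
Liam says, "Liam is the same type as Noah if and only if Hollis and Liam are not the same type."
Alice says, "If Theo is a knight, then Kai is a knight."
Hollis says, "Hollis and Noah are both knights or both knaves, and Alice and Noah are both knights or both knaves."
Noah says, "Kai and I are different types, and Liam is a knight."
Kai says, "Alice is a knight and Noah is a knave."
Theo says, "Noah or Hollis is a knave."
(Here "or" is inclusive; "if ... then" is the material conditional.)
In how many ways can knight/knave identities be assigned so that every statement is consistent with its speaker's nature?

2

Consistent assignments:
  Liam=knight, Alice=knave, Hollis=knave, Noah=knight, Kai=knave, Theo=knight
  Liam=knave, Alice=knight, Hollis=knave, Noah=knave, Kai=knight, Theo=knight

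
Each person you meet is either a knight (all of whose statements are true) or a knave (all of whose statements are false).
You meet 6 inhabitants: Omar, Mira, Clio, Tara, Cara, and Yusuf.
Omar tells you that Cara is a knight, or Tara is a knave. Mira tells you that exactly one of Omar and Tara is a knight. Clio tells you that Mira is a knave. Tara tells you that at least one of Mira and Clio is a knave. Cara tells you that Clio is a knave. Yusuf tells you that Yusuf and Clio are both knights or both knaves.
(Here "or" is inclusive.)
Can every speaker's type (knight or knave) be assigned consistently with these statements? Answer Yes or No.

Checking all 64 assignments, each has at least one speaker whose statement's truth value contradicts their type.

No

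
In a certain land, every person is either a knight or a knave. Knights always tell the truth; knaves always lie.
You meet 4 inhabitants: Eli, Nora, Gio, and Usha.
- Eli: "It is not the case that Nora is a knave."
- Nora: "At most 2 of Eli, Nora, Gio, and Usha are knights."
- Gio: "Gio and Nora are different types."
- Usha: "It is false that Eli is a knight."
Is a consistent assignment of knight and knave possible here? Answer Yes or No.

No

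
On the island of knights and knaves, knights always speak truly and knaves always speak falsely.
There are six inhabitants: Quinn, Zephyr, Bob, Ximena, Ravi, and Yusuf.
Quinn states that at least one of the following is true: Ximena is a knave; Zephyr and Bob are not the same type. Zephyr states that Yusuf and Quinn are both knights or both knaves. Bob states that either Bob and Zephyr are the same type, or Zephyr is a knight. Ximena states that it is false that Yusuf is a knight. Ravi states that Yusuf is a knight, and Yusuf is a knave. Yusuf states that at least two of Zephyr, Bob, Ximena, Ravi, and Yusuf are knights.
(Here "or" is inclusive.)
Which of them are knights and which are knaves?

Quinn is a knight, Zephyr is a knight, Bob is a knight, Ximena is a knave, Ravi is a knave, and Yusuf is a knight.

As a knight, Quinn's statement "at least one of the following is true: Ximena is a knave; Zephyr and Bob are not the same type" should be True; it is.
Zephyr is a knight; "Yusuf and Quinn are both knights or both knaves" is True, as required.
Since Bob is a knight, "either Bob and Zephyr are the same type, or Zephyr is a knight" needs to be True, which holds.
Ximena is a knave; "it is false that Yusuf is a knight" is False, as required.
Ravi is a knave, so "Yusuf is a knight, and Yusuf is a knave" must be False — and it is.
Yusuf is a knight, and the claim "at least two of Zephyr, Bob, Ximena, Ravi, and Yusuf are knights" is indeed True.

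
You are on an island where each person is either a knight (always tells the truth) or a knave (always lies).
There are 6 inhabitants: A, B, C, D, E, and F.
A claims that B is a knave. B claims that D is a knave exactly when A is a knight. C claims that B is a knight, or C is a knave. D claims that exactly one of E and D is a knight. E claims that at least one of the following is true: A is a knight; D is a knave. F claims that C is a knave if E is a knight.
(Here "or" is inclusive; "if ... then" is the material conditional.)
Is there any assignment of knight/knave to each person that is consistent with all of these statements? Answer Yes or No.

Yes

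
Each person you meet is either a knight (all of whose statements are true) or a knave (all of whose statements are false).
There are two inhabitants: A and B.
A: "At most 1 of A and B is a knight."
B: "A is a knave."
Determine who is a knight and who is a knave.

Knights: A. Knaves: B.

Since A is a knight, "at most 1 of A and B is a knight" needs to be true, which holds.
Since B is a knave, "A is a knave" needs to be false, which holds.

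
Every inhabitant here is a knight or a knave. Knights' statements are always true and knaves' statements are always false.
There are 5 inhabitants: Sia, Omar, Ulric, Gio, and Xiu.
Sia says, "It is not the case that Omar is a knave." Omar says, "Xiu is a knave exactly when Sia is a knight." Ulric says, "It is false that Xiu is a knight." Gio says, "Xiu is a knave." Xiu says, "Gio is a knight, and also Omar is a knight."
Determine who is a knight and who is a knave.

Sia is a knave, so "it is not the case that Omar is a knave" must be False — and it is.
Omar (knave): "Xiu is a knave exactly when Sia is a knight" — False. ✓
Ulric is a knight, so "it is false that Xiu is a knight" must be true — and it is.
As a knight, Gio's statement "Xiu is a knave" should be true; it is.
Xiu (knave): "Gio is a knight, and also Omar is a knight" — False. ✓

Knights: Ulric and Gio. Knaves: Sia, Omar, and Xiu.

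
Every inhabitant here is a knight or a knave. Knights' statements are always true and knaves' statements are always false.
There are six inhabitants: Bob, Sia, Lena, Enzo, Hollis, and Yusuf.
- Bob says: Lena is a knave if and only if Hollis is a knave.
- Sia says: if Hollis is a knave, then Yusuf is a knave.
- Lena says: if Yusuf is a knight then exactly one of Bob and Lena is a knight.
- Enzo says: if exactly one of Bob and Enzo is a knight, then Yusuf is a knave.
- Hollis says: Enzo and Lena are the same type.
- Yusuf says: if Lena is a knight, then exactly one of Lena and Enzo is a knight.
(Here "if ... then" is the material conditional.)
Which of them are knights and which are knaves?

Bob is a knight, Sia is a knight, Lena is a knight, Enzo is a knight, Hollis is a knight, and Yusuf is a knave.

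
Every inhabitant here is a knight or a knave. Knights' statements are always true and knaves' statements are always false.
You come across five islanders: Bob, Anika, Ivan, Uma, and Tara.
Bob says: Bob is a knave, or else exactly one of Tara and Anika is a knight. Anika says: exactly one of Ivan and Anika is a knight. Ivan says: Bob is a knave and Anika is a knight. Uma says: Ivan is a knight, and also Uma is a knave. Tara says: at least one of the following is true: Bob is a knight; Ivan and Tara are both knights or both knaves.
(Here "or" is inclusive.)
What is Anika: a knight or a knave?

Anika is a knave.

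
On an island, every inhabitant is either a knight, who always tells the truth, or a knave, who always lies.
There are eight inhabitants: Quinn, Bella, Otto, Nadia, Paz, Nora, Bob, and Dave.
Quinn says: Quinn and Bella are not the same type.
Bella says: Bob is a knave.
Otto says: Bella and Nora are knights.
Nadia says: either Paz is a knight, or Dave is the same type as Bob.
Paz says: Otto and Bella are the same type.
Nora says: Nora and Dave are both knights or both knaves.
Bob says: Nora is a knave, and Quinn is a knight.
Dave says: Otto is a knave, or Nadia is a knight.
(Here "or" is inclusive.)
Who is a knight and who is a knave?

Quinn is a knight, and the claim "Quinn and Bella are not the same type" is indeed True.
Bella is a knave, and the claim "Bob is a knave" is indeed false.
Otto is a knave, so "Bella and Nora are knights" must be false — and it is.
As a knight, Nadia's statement "either Paz is a knight, or Dave is the same type as Bob" should be True; it is.
Paz is a knight, and the claim "Otto and Bella are the same type" is indeed True.
Nora is a knave; "Nora and Dave are both knights or both knaves" is false, as required.
Since Bob is a knight, "Nora is a knave, and Quinn is a knight" needs to be True, which holds.
Dave is a knight; "Otto is a knave, or Nadia is a knight" is True, as required.

Knights: Quinn, Nadia, Paz, Bob, and Dave. Knaves: Bella, Otto, and Nora.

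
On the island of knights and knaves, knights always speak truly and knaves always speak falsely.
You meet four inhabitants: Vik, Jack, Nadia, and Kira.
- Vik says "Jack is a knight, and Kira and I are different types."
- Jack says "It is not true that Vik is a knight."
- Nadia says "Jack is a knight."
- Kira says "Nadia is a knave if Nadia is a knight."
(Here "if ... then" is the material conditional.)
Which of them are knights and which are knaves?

Suppose Vik is a knight. Then Vik's statement "Jack is a knight, and Kira and I are different types" would have to be true. Checking the 8 ways to assign the others, none is consistent with every speaker.
(For instance, with Jack=knight, Nadia=knight, Kira=knave, Jack's claim "it is not true that Vik is a knight" comes out false where it would need to be true.)
So Vik must be a knave, making "Jack is a knight, and Kira and I are different types" false. Taking Vik=knave, Jack=knight, Nadia=knight, Kira=knave, each remaining statement checks out:
  Jack (knight): "it is not true that Vik is a knight" — true. ✓
  Nadia (knight): "Jack is a knight" — true. ✓
  Kira (knave): "Nadia is a knave if Nadia is a knight" — false. ✓
This is the unique consistent assignment.

Knights: Jack and Nadia. Knaves: Vik and Kira.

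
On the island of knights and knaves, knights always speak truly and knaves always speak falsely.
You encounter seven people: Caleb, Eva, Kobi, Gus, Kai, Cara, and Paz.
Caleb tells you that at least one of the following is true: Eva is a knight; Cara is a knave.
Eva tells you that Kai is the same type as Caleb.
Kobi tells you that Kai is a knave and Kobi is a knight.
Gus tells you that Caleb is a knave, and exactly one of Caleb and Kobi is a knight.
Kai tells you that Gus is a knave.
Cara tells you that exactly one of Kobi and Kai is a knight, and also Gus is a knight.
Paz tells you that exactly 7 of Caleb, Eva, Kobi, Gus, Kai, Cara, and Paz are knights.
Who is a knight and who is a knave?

Caleb is a knight, Eva is a knight, Kobi is a knave, Gus is a knave, Kai is a knight, Cara is a knave, and Paz is a knave.

Caleb is a knight, and the claim "at least one of the following is true: Eva is a knight; Cara is a knave" is indeed True.
As a knight, Eva's statement "Kai is the same type as Caleb" should be True; it is.
Kobi (knave): "Kai is a knave and Kobi is a knight" — False. ✓
As a knave, Gus's statement "Caleb is a knave, and exactly one of Caleb and Kobi is a knight" should be False; it is.
Kai is a knight, so "Gus is a knave" must be True — and it is.
Since Cara is a knave, "exactly one of Kobi and Kai is a knight, and also Gus is a knight" needs to be False, which holds.
Paz is a knave, and the claim "exactly 7 of Caleb, Eva, Kobi, Gus, Kai, Cara, and Paz are knights" is indeed False.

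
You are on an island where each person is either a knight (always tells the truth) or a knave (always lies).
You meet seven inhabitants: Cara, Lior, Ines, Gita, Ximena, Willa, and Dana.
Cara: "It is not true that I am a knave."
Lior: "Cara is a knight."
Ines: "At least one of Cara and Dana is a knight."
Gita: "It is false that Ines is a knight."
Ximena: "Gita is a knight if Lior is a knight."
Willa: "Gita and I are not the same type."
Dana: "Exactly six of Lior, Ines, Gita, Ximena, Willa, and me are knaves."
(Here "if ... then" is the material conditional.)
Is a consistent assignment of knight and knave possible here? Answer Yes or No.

Yes

One consistent assignment: Cara=knight, Lior=knight, Ines=knight, Gita=knave, Ximena=knave, Willa=knight, Dana=knave.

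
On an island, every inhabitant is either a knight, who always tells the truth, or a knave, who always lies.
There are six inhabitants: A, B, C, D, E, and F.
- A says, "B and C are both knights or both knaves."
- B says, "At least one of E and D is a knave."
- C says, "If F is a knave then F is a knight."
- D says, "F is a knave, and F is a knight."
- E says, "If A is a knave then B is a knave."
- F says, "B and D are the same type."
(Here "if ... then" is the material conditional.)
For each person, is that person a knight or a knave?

A is a knave, B is a knight, C is a knave, D is a knave, E is a knave, and F is a knave.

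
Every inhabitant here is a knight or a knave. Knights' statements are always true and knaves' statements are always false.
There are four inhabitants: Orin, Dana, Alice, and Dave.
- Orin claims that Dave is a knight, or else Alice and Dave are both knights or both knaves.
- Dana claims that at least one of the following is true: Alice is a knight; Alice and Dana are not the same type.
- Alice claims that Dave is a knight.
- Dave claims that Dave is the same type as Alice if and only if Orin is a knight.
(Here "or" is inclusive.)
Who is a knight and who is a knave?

Orin is a knight, Dana is a knight, Alice is a knight, and Dave is a knight.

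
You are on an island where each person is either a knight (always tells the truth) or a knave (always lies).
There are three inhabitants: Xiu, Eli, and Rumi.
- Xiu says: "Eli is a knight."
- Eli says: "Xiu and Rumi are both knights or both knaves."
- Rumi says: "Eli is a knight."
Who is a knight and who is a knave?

Xiu is a knight, Eli is a knight, and Rumi is a knight.

As a knight, Xiu's statement "Eli is a knight" should be True; it is.
As a knight, Eli's statement "Xiu and Rumi are both knights or both knaves" should be True; it is.
As a knight, Rumi's statement "Eli is a knight" should be True; it is.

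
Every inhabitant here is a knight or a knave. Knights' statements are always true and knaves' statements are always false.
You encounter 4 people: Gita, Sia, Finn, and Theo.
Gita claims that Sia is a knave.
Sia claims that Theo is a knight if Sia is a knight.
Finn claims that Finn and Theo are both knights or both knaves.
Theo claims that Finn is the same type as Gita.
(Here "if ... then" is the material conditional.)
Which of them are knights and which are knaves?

Knights: Sia and Theo. Knaves: Gita and Finn.

Suppose Gita is a knight. Then Gita's statement "Sia is a knave" would have to be true. Checking the 8 ways to assign the others, none is consistent with every speaker.
(For instance, with Sia=knight, Finn=knave, Theo=knight, Gita's claim "Sia is a knave" comes out false where it would need to be true.)
So Gita must be a knave, making "Sia is a knave" false. Taking Gita=knave, Sia=knight, Finn=knave, Theo=knight, each remaining statement checks out:
  Sia (knight): "Theo is a knight if Sia is a knight" — true. ✓
  Finn (knave): "Finn and Theo are both knights or both knaves" — false. ✓
  Theo (knight): "Finn is the same type as Gita" — true. ✓
This is the unique consistent assignment.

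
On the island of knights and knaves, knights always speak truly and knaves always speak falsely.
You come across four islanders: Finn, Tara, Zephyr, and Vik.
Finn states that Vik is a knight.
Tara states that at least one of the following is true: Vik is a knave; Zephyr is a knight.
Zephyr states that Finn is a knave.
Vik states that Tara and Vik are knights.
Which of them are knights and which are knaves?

Finn is a knave, Tara is a knight, Zephyr is a knight, and Vik is a knave.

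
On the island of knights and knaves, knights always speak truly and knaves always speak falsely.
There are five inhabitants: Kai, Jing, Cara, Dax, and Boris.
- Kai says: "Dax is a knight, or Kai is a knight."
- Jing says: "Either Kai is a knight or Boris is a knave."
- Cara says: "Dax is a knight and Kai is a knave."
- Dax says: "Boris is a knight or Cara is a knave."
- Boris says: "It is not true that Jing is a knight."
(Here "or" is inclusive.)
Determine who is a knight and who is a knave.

Kai is a knight, Jing is a knight, Cara is a knave, Dax is a knight, and Boris is a knave.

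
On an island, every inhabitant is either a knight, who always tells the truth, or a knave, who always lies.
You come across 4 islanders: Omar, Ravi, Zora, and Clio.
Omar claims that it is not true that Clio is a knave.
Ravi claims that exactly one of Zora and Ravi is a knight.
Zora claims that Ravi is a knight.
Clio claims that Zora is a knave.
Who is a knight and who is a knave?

As a knight, Omar's statement "it is not true that Clio is a knave" should be true; it is.
Ravi (knave): "exactly one of Zora and Ravi is a knight" — false. ✓
Zora is a knave, so "Ravi is a knight" must be false — and it is.
Clio (knight): "Zora is a knave" — true. ✓

Omar is a knight, Ravi is a knave, Zora is a knave, and Clio is a knight.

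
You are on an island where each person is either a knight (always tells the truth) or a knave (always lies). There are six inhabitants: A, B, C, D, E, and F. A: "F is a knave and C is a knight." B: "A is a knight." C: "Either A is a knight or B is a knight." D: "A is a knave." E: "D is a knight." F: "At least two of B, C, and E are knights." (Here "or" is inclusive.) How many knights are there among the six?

The unique consistent assignment is A=knave, B=knave, C=knave, D=knight, E=knight, F=knave.
That has 2 knights.

2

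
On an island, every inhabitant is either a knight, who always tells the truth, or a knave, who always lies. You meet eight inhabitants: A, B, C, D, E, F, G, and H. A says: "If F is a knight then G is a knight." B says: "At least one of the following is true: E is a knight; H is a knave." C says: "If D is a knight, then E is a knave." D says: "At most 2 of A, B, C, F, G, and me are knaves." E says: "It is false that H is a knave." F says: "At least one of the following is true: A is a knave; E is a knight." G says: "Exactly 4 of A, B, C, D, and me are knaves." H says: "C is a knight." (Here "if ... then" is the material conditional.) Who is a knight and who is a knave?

A is a knave, B is a knight, C is a knight, D is a knave, E is a knight, F is a knight, G is a knave, and H is a knight.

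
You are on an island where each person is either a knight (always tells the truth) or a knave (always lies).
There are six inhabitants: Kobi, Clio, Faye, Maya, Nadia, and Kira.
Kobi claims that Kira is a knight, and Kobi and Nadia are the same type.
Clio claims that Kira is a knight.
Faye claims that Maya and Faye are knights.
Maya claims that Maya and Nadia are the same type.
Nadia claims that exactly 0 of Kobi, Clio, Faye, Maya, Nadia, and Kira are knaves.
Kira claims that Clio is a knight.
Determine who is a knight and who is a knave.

Kobi is a knight, Clio is a knight, Faye is a knight, Maya is a knight, Nadia is a knight, and Kira is a knight.

Kobi is a knight, and the claim "Kira is a knight, and Kobi and Nadia are the same type" is indeed true.
Clio is a knight, so "Kira is a knight" must be true — and it is.
As a knight, Faye's statement "Maya and Faye are knights" should be true; it is.
Maya (knight): "Maya and Nadia are the same type" — true. ✓
Nadia (knight): "exactly 0 of Kobi, Clio, Faye, Maya, Nadia, and Kira are knaves" — true. ✓
Kira is a knight; "Clio is a knight" is true, as required.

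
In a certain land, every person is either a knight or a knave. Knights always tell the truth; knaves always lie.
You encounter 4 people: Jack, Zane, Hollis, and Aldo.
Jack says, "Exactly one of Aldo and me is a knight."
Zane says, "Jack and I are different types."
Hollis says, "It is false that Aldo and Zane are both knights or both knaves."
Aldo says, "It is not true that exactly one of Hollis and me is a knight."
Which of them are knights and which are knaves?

Jack is a knave, Zane is a knight, Hollis is a knight, and Aldo is a knave.

Jack is a knave; "exactly one of Aldo and me is a knight" is False, as required.
Since Zane is a knight, "Jack and I are different types" needs to be True, which holds.
As a knight, Hollis's statement "it is false that Aldo and Zane are both knights or both knaves" should be True; it is.
Since Aldo is a knave, "it is not true that exactly one of Hollis and me is a knight" needs to be False, which holds.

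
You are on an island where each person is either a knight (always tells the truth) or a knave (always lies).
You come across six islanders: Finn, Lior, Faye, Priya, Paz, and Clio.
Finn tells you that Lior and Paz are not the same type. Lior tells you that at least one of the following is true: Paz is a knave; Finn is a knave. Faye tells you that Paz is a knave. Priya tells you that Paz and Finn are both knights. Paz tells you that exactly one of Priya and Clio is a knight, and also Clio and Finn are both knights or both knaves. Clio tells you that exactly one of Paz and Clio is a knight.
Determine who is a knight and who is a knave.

Finn is a knight, Lior is a knight, Faye is a knight, Priya is a knave, Paz is a knave, and Clio is a knave.

As a knight, Finn's statement "Lior and Paz are not the same type" should be true; it is.
As a knight, Lior's statement "at least one of the following is true: Paz is a knave; Finn is a knave" should be true; it is.
Faye is a knight, so "Paz is a knave" must be true — and it is.
Priya is a knave, so "Paz and Finn are both knights" must be false — and it is.
As a knave, Paz's statement "exactly one of Priya and Clio is a knight, and also Clio and Finn are both knights or both knaves" should be false; it is.
Clio (knave): "exactly one of Paz and Clio is a knight" — false. ✓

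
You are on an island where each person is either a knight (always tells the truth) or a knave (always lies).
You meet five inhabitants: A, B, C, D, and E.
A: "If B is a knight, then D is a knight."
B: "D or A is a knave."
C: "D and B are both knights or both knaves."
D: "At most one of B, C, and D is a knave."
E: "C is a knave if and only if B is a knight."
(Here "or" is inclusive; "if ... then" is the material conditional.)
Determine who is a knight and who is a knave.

Suppose A is a knight. Then A's statement "if B is a knight, then D is a knight" would have to be true. Checking the 16 ways to assign the others, none is consistent with every speaker.
(For instance, with B=knight, C=knave, D=knave, E=knight, A's claim "if B is a knight, then D is a knight" comes out false where it would need to be true.)
So A must be a knave, making "if B is a knight, then D is a knight" false. Taking A=knave, B=knight, C=knave, D=knave, E=knight, each remaining statement checks out:
  B (knight): "D or A is a knave" — true. ✓
  C (knave): "D and B are both knights or both knaves" — false. ✓
  D (knave): "at most one of B, C, and D is a knave" — false. ✓
  E (knight): "C is a knave if and only if B is a knight" — true. ✓
This is the unique consistent assignment.

Knights: B and E. Knaves: A, C, and D.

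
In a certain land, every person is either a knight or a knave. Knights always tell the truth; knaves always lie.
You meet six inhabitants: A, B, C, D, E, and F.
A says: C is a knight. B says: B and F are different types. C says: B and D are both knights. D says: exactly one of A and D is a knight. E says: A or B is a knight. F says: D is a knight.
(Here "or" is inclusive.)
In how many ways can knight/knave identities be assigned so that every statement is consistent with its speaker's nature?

2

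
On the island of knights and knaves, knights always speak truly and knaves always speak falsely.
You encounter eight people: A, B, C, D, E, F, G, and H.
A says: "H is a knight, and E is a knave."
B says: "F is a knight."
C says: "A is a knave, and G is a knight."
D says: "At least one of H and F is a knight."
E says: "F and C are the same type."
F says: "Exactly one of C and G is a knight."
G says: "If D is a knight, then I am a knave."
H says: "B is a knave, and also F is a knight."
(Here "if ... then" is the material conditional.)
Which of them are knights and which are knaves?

A is a knave, B is a knave, C is a knight, D is a knave, E is a knave, F is a knave, G is a knight, and H is a knave.

A is a knave, so "H is a knight, and E is a knave" must be False — and it is.
As a knave, B's statement "F is a knight" should be False; it is.
C (knight): "A is a knave, and G is a knight" — True. ✓
D is a knave, so "at least one of H and F is a knight" must be False — and it is.
As a knave, E's statement "F and C are the same type" should be False; it is.
F is a knave; "exactly one of C and G is a knight" is False, as required.
As a knight, G's statement "if D is a knight, then I am a knave" should be True; it is.
H (knave): "B is a knave, and also F is a knight" — False. ✓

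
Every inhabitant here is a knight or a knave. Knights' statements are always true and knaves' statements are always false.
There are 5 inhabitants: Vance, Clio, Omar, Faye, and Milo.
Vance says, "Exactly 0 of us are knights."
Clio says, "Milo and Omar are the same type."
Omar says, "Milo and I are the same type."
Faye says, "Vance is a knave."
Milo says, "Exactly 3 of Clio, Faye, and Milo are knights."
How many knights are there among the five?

The unique consistent assignment is Vance=knave, Clio=knight, Omar=knight, Faye=knight, Milo=knight.
That has 4 knights.

4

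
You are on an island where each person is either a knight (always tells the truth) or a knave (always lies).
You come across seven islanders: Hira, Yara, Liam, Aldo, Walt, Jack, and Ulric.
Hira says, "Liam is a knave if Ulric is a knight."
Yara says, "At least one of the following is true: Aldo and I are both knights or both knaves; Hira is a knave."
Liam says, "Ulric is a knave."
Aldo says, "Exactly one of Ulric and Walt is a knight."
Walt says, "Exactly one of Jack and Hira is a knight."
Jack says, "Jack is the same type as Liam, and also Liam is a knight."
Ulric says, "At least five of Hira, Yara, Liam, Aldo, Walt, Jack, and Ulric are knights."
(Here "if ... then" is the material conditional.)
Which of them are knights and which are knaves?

Hira (knight): "Liam is a knave if Ulric is a knight" — true. ✓
Yara is a knave, and the claim "at least one of the following is true: Aldo and I are both knights or both knaves; Hira is a knave" is indeed False.
Liam is a knight; "Ulric is a knave" is true, as required.
Aldo is a knight, so "exactly one of Ulric and Walt is a knight" must be true — and it is.
Since Walt is a knight, "exactly one of Jack and Hira is a knight" needs to be true, which holds.
As a knave, Jack's statement "Jack is the same type as Liam, and also Liam is a knight" should be False; it is.
Ulric is a knave; "at least five of Hira, Yara, Liam, Aldo, Walt, Jack, and Ulric are knights" is False, as required.

Hira is a knight, Yara is a knave, Liam is a knight, Aldo is a knight, Walt is a knight, Jack is a knave, and Ulric is a knave.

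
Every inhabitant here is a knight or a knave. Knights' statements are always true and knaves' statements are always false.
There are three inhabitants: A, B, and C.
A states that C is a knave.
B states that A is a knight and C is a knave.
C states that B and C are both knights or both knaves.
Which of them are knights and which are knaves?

Suppose A is a knave. Then A's statement "C is a knave" would have to be false. Checking the 4 ways to assign the others, none is consistent with every speaker.
(For instance, with B=knight, C=knave, A's claim "C is a knave" comes out true where it would need to be false.)
So A must be a knight, making "C is a knave" true. Taking A=knight, B=knight, C=knave, each remaining statement checks out:
  B (knight): "A is a knight and C is a knave" — true. ✓
  C (knave): "B and C are both knights or both knaves" — false. ✓
This is the unique consistent assignment.

A is a knight, B is a knight, and C is a knave.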